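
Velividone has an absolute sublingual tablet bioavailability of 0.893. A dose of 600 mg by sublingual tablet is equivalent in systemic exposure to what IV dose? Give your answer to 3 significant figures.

Systemic exposure from an extravascular dose = F × D_ev, so the equivalent IV dose is F × D_ev.
D_iv = F × D_ev = 0.893 × 600 = 535.8 mg

D_iv = 536 mg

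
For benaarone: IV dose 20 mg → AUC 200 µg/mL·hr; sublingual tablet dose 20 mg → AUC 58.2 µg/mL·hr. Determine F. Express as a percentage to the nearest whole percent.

F = (AUC_ev / D_ev) / (AUC_iv / D_iv)
  = (58.2/20) / (200/20)
  = 2.91 / 10 = 0.2910
  = 29.10%

F = 29%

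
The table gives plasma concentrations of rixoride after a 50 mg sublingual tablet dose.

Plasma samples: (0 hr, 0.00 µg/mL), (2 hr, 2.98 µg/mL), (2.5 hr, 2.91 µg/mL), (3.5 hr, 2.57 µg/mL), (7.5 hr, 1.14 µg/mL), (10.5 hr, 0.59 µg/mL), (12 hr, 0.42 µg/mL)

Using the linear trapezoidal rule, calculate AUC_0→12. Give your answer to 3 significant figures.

Trapezoidal AUC_0→12:
  [0→2]: (0.00+2.98)/2 × 2 = 2.98
  [2→2.5]: (2.98+2.91)/2 × 0.5 = 1.4725
  [2.5→3.5]: (2.91+2.57)/2 × 1 = 2.74
  [3.5→7.5]: (2.57+1.14)/2 × 4 = 7.42
  [7.5→10.5]: (1.14+0.59)/2 × 3 = 2.595
  [10.5→12]: (0.59+0.42)/2 × 1.5 = 0.7575
  Sum = 17.965 µg/mL·hr

AUC = 18.0 µg/mL·hr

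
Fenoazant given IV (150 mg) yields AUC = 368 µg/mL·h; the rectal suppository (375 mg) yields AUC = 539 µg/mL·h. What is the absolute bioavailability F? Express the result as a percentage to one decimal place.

F = (AUC_ev / D_ev) / (AUC_iv / D_iv)
  = (539/375) / (368/150)
  = 1.43733 / 2.45333 = 0.5859
  = 58.59%

F = 58.6%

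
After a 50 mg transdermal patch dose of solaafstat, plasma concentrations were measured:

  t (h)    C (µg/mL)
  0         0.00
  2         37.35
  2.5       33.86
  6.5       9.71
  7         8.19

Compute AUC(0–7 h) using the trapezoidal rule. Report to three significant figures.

AUC = 147 µg/mL·h

Trapezoidal AUC_0→7:
  [0→2]: (0.00+37.35)/2 × 2 = 37.35
  [2→2.5]: (37.35+33.86)/2 × 0.5 = 17.8025
  [2.5→6.5]: (33.86+9.71)/2 × 4 = 87.14
  [6.5→7]: (9.71+8.19)/2 × 0.5 = 4.475
  Sum = 146.7675 µg/mL·h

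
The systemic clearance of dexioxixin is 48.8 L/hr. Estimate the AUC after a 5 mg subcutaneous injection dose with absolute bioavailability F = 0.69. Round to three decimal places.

AUC = 0.071 mg/L·hr

AUC_0→∞ = F × Dose / CL
        = 0.69 × 5 / 48.8 = 0.0706967 mg/L·hr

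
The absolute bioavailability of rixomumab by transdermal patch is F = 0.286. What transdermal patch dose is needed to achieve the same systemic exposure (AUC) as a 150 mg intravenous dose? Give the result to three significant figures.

D_transdermal = 524 mg

For equal systemic exposure: F × D_ev = D_iv
D_ev = D_iv / F = 150 / 0.286 = 524.476 mg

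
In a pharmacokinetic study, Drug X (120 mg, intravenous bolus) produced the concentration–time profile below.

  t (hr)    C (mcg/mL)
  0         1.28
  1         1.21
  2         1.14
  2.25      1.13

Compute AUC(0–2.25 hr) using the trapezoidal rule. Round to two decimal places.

Trapezoidal AUC_0→2.25:
  [0→1]: (1.28+1.21)/2 × 1 = 1.245
  [1→2]: (1.21+1.14)/2 × 1 = 1.175
  [2→2.25]: (1.14+1.13)/2 × 0.25 = 0.28375
  Sum = 2.70375 mcg/mL·hr

AUC = 2.70 mcg/mL·hr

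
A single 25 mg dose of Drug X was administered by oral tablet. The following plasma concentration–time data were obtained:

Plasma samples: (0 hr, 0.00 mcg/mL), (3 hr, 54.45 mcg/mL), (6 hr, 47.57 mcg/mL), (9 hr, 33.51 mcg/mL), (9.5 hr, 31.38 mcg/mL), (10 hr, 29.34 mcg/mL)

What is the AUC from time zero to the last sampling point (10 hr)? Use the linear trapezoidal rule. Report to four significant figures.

Trapezoidal AUC_0→10:
  [0→3]: (0.00+54.45)/2 × 3 = 81.675
  [3→6]: (54.45+47.57)/2 × 3 = 153.03
  [6→9]: (47.57+33.51)/2 × 3 = 121.62
  [9→9.5]: (33.51+31.38)/2 × 0.5 = 16.2225
  [9.5→10]: (31.38+29.34)/2 × 0.5 = 15.18
  Sum = 387.7275 mcg/mL·hr

AUC = 387.7 mcg/mL·hr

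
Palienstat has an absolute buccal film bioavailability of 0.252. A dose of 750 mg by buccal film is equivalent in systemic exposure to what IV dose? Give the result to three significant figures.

Systemic exposure from an extravascular dose = F × D_ev, so the equivalent IV dose is F × D_ev.
D_iv = F × D_ev = 0.252 × 750 = 189 mg

D_iv = 189 mg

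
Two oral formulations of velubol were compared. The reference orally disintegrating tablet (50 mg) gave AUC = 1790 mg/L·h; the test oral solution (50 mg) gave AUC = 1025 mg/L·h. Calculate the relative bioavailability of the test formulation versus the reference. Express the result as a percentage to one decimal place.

F_rel = 57.3%

F_rel = (AUC_test/D_test) / (AUC_ref/D_ref)
      = (1025/50) / (1790/50)
      = 20.5 / 35.8 = 0.5726 = 57.26%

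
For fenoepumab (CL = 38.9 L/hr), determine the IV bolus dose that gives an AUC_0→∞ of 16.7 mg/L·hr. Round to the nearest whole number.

Dose_iv = CL × AUC_0→∞
     = 38.9 × 16.7 = 649.63 mg

Dose = 650 mg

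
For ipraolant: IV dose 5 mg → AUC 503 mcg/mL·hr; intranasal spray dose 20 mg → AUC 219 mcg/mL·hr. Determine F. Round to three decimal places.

F = (AUC_ev / D_ev) / (AUC_iv / D_iv)
  = (219/20) / (503/5)
  = 10.95 / 100.6 = 0.1088

F = 0.109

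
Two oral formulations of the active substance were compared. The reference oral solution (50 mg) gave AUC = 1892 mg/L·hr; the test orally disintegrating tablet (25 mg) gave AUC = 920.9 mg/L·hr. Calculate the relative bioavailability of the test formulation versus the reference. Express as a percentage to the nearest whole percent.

F_rel = 97%

F_rel = (AUC_test/D_test) / (AUC_ref/D_ref)
      = (920.9/25) / (1892/50)
      = 36.836 / 37.84 = 0.9735 = 97.35%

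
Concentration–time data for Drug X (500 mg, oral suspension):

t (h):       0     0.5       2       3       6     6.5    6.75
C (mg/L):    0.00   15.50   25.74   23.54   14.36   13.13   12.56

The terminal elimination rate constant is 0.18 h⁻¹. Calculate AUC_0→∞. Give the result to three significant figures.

AUC = 196 mg/L·h

Trapezoidal AUC_0→6.75:
  [0→0.5]: (0.00+15.50)/2 × 0.5 = 3.875
  [0.5→2]: (15.50+25.74)/2 × 1.5 = 30.93
  [2→3]: (25.74+23.54)/2 × 1 = 24.64
  [3→6]: (23.54+14.36)/2 × 3 = 56.85
  [6→6.5]: (14.36+13.13)/2 × 0.5 = 6.8725
  [6.5→6.75]: (13.13+12.56)/2 × 0.25 = 3.21125
  Sum = 126.37875 mg/L·h
Extrapolated tail: C_last / k_e = 12.56 / 0.18 = 69.778
AUC_0→∞ = 126.37875 + 69.778 = 196.15675 mg/L·h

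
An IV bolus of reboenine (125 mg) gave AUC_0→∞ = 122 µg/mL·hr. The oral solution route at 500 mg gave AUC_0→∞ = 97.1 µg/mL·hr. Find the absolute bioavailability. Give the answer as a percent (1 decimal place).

F = (AUC_ev / D_ev) / (AUC_iv / D_iv)
  = (97.1/500) / (122/125)
  = 0.1942 / 0.976 = 0.1990
  = 19.90%

F = 19.9%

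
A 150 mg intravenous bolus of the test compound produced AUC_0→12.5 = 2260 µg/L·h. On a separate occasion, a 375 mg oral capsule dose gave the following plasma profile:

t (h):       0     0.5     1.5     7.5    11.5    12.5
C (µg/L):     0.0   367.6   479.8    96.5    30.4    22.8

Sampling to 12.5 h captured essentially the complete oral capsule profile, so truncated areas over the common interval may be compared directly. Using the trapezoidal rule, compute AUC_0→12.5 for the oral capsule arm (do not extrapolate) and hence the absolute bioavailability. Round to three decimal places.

F = 0.447

Trapezoidal AUC_0→12.5 (oral capsule):
  [0→0.5]: (0.0+367.6)/2 × 0.5 = 91.9
  [0.5→1.5]: (367.6+479.8)/2 × 1 = 423.7
  [1.5→7.5]: (479.8+96.5)/2 × 6 = 1728.9
  [7.5→11.5]: (96.5+30.4)/2 × 4 = 253.8
  [11.5→12.5]: (30.4+22.8)/2 × 1 = 26.6
  Sum = 2524.9 µg/L·h
F = (AUC_ev/D_ev)/(AUC_iv/D_iv) = (2524.9/375)/(2260/150) = 6.73307/15.0667 = 0.4469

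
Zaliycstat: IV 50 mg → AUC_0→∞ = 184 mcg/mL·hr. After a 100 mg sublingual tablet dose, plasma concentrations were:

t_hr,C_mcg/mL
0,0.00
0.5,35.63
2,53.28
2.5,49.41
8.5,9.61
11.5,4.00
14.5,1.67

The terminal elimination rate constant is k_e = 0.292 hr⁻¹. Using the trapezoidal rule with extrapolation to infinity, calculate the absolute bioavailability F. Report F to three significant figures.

Trapezoidal AUC_0→14.5 (sublingual tablet):
  [0→0.5]: (0.00+35.63)/2 × 0.5 = 8.9075
  [0.5→2]: (35.63+53.28)/2 × 1.5 = 66.6825
  [2→2.5]: (53.28+49.41)/2 × 0.5 = 25.6725
  [2.5→8.5]: (49.41+9.61)/2 × 6 = 177.06
  [8.5→11.5]: (9.61+4.00)/2 × 3 = 20.415
  [11.5→14.5]: (4.00+1.67)/2 × 3 = 8.505
  Sum = 307.2425 mcg/mL·hr
Tail: C_last/k_e = 1.67/0.292 = 5.719
AUC_0→∞ (sublingual tablet) = 307.2425 + 5.719 = 312.9615 mcg/mL·hr
F = (AUC_ev/D_ev)/(AUC_iv/D_iv) = (312.9615/100)/(184/50) = 3.129615/3.68 = 0.8504

F = 0.850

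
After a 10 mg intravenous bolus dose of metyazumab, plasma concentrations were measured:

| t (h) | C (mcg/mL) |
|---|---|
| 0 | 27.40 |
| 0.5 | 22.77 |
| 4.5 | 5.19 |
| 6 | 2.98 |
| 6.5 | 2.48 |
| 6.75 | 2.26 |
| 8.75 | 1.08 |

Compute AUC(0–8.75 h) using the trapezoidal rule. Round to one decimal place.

AUC = 79.9 mcg/mL·h

Trapezoidal AUC_0→8.75:
  [0→0.5]: (27.40+22.77)/2 × 0.5 = 12.5425
  [0.5→4.5]: (22.77+5.19)/2 × 4 = 55.92
  [4.5→6]: (5.19+2.98)/2 × 1.5 = 6.1275
  [6→6.5]: (2.98+2.48)/2 × 0.5 = 1.365
  [6.5→6.75]: (2.48+2.26)/2 × 0.25 = 0.5925
  [6.75→8.75]: (2.26+1.08)/2 × 2 = 3.34
  Sum = 79.8875 mcg/mL·h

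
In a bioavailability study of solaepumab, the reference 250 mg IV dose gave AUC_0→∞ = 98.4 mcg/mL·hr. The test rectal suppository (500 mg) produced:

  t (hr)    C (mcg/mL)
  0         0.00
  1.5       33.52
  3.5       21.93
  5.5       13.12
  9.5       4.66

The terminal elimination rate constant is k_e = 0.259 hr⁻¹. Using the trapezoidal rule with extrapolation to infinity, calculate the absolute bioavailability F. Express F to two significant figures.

Trapezoidal AUC_0→9.5 (rectal suppository):
  [0→1.5]: (0.00+33.52)/2 × 1.5 = 25.14
  [1.5→3.5]: (33.52+21.93)/2 × 2 = 55.45
  [3.5→5.5]: (21.93+13.12)/2 × 2 = 35.05
  [5.5→9.5]: (13.12+4.66)/2 × 4 = 35.56
  Sum = 151.2 mcg/mL·hr
Tail: C_last/k_e = 4.66/0.259 = 17.992
AUC_0→∞ (rectal suppository) = 151.2 + 17.992 = 169.192 mcg/mL·hr
F = (AUC_ev/D_ev)/(AUC_iv/D_iv) = (169.192/500)/(98.4/250) = 0.338384/0.3936 = 0.8597

F = 0.86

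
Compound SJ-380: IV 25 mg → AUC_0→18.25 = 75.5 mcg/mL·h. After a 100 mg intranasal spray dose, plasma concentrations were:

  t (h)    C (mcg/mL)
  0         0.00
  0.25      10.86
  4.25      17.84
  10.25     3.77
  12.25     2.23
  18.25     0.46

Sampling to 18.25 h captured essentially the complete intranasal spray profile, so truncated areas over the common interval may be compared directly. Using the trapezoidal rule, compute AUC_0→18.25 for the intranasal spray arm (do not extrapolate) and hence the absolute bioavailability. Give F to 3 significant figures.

Trapezoidal AUC_0→18.25 (intranasal spray):
  [0→0.25]: (0.00+10.86)/2 × 0.25 = 1.3575
  [0.25→4.25]: (10.86+17.84)/2 × 4 = 57.4
  [4.25→10.25]: (17.84+3.77)/2 × 6 = 64.83
  [10.25→12.25]: (3.77+2.23)/2 × 2 = 6.0
  [12.25→18.25]: (2.23+0.46)/2 × 6 = 8.07
  Sum = 137.6575 mcg/mL·h
F = (AUC_ev/D_ev)/(AUC_iv/D_iv) = (137.6575/100)/(75.5/25) = 1.376575/3.02 = 0.4558

F = 0.456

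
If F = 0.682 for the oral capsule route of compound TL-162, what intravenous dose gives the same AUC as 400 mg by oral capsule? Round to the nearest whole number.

D_iv = 273 mg

Systemic exposure from an extravascular dose = F × D_ev, so the equivalent IV dose is F × D_ev.
D_iv = F × D_ev = 0.682 × 400 = 272.8 mg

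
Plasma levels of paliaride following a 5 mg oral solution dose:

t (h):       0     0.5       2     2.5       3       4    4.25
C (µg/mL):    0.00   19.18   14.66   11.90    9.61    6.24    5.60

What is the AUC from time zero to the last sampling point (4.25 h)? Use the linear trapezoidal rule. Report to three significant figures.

Trapezoidal AUC_0→4.25:
  [0→0.5]: (0.00+19.18)/2 × 0.5 = 4.795
  [0.5→2]: (19.18+14.66)/2 × 1.5 = 25.38
  [2→2.5]: (14.66+11.90)/2 × 0.5 = 6.64
  [2.5→3]: (11.90+9.61)/2 × 0.5 = 5.3775
  [3→4]: (9.61+6.24)/2 × 1 = 7.925
  [4→4.25]: (6.24+5.60)/2 × 0.25 = 1.48
  Sum = 51.5975 µg/mL·h

AUC = 51.6 µg/mL·h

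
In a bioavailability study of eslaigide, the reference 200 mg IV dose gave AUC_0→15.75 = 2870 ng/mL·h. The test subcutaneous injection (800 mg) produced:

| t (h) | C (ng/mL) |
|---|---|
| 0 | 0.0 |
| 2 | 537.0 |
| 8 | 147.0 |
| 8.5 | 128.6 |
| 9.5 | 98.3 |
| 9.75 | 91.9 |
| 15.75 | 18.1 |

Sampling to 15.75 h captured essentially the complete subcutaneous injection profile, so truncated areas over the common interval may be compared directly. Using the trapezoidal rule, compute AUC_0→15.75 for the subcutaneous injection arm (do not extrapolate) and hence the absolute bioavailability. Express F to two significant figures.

F = 0.27

Trapezoidal AUC_0→15.75 (subcutaneous injection):
  [0→2]: (0.0+537.0)/2 × 2 = 537.0
  [2→8]: (537.0+147.0)/2 × 6 = 2052.0
  [8→8.5]: (147.0+128.6)/2 × 0.5 = 68.9
  [8.5→9.5]: (128.6+98.3)/2 × 1 = 113.45
  [9.5→9.75]: (98.3+91.9)/2 × 0.25 = 23.775
  [9.75→15.75]: (91.9+18.1)/2 × 6 = 330.0
  Sum = 3125.125 ng/mL·h
F = (AUC_ev/D_ev)/(AUC_iv/D_iv) = (3125.125/800)/(2870/200) = 3.90641/14.35 = 0.2722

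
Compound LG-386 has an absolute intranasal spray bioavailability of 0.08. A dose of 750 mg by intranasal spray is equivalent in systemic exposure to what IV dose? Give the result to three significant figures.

Systemic exposure from an extravascular dose = F × D_ev, so the equivalent IV dose is F × D_ev.
D_iv = F × D_ev = 0.08 × 750 = 60 mg

D_iv = 60.0 mg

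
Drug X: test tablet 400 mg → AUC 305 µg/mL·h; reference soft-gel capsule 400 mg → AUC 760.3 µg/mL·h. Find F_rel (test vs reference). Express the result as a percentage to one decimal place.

F_rel = 40.1%

F_rel = (AUC_test/D_test) / (AUC_ref/D_ref)
      = (305/400) / (760.3/400)
      = 0.7625 / 1.90075 = 0.4012 = 40.12%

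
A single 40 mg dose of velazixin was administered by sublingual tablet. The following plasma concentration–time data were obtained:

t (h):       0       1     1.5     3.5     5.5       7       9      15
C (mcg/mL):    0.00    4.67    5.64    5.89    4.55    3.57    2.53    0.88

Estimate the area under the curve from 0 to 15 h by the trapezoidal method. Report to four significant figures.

AUC = 49.30 mcg/mL·h

Trapezoidal AUC_0→15:
  [0→1]: (0.00+4.67)/2 × 1 = 2.335
  [1→1.5]: (4.67+5.64)/2 × 0.5 = 2.5775
  [1.5→3.5]: (5.64+5.89)/2 × 2 = 11.53
  [3.5→5.5]: (5.89+4.55)/2 × 2 = 10.44
  [5.5→7]: (4.55+3.57)/2 × 1.5 = 6.09
  [7→9]: (3.57+2.53)/2 × 2 = 6.1
  [9→15]: (2.53+0.88)/2 × 6 = 10.23
  Sum = 49.3025 mcg/mL·h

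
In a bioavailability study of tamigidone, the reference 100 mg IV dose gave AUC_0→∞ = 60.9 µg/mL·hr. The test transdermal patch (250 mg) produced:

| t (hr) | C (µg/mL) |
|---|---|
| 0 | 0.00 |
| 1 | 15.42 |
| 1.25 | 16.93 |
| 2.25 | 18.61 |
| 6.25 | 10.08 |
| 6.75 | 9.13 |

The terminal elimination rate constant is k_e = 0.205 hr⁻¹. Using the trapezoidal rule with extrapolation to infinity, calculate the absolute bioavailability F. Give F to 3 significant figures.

F = 0.895

Trapezoidal AUC_0→6.75 (transdermal patch):
  [0→1]: (0.00+15.42)/2 × 1 = 7.71
  [1→1.25]: (15.42+16.93)/2 × 0.25 = 4.04375
  [1.25→2.25]: (16.93+18.61)/2 × 1 = 17.77
  [2.25→6.25]: (18.61+10.08)/2 × 4 = 57.38
  [6.25→6.75]: (10.08+9.13)/2 × 0.5 = 4.8025
  Sum = 91.70625 µg/mL·hr
Tail: C_last/k_e = 9.13/0.205 = 44.537
AUC_0→∞ (transdermal patch) = 91.70625 + 44.537 = 136.24325 µg/mL·hr
F = (AUC_ev/D_ev)/(AUC_iv/D_iv) = (136.24325/250)/(60.9/100) = 0.544973/0.609 = 0.8949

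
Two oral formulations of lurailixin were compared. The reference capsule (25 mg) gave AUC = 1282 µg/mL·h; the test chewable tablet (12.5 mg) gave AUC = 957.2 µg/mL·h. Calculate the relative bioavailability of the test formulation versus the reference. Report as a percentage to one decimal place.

F_rel = (AUC_test/D_test) / (AUC_ref/D_ref)
      = (957.2/12.5) / (1282/25)
      = 76.576 / 51.28 = 1.4933 = 149.33%

F_rel = 149.3%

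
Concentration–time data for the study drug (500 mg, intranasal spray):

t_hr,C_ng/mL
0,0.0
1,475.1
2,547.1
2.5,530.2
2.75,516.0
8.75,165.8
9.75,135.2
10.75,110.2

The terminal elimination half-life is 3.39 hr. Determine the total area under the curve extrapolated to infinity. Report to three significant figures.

Trapezoidal AUC_0→10.75:
  [0→1]: (0.0+475.1)/2 × 1 = 237.55
  [1→2]: (475.1+547.1)/2 × 1 = 511.1
  [2→2.5]: (547.1+530.2)/2 × 0.5 = 269.325
  [2.5→2.75]: (530.2+516.0)/2 × 0.25 = 130.775
  [2.75→8.75]: (516.0+165.8)/2 × 6 = 2045.4
  [8.75→9.75]: (165.8+135.2)/2 × 1 = 150.5
  [9.75→10.75]: (135.2+110.2)/2 × 1 = 122.7
  Sum = 3467.35 ng/mL·hr
k_e = ln2 / t½ = 0.693147 / 3.39 = 0.2045 hr^-1
Extrapolated tail: C_last / k_e = 110.2 / 0.2045 = 538.875
AUC_0→∞ = 3467.35 + 538.875 = 4006.225 ng/mL·hr

AUC = 4010 ng/mL·hr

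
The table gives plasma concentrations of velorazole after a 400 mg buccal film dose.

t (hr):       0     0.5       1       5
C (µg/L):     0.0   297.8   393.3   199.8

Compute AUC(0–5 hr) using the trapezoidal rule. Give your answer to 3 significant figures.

AUC = 1430 µg/L·hr

Trapezoidal AUC_0→5:
  [0→0.5]: (0.0+297.8)/2 × 0.5 = 74.45
  [0.5→1]: (297.8+393.3)/2 × 0.5 = 172.775
  [1→5]: (393.3+199.8)/2 × 4 = 1186.2
  Sum = 1433.425 µg/L·hr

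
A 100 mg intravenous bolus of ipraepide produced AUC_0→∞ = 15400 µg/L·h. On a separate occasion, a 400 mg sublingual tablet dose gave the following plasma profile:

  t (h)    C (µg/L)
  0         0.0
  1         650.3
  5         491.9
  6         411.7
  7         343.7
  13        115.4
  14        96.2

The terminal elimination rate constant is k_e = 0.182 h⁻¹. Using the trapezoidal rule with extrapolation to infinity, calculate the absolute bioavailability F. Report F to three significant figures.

Trapezoidal AUC_0→14 (sublingual tablet):
  [0→1]: (0.0+650.3)/2 × 1 = 325.15
  [1→5]: (650.3+491.9)/2 × 4 = 2284.4
  [5→6]: (491.9+411.7)/2 × 1 = 451.8
  [6→7]: (411.7+343.7)/2 × 1 = 377.7
  [7→13]: (343.7+115.4)/2 × 6 = 1377.3
  [13→14]: (115.4+96.2)/2 × 1 = 105.8
  Sum = 4922.15 µg/L·h
Tail: C_last/k_e = 96.2/0.182 = 528.571
AUC_0→∞ (sublingual tablet) = 4922.15 + 528.571 = 5450.721 µg/L·h
F = (AUC_ev/D_ev)/(AUC_iv/D_iv) = (5450.721/400)/(15400/100) = 13.6268/154 = 0.0885

F = 0.0885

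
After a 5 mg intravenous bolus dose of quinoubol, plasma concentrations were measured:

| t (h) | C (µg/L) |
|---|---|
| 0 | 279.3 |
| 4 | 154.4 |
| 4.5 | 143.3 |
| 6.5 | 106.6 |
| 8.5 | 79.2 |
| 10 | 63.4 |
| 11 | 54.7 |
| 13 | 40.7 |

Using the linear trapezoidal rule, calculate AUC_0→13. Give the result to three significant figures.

AUC = 1640 µg/L·h

Trapezoidal AUC_0→13:
  [0→4]: (279.3+154.4)/2 × 4 = 867.4
  [4→4.5]: (154.4+143.3)/2 × 0.5 = 74.425
  [4.5→6.5]: (143.3+106.6)/2 × 2 = 249.9
  [6.5→8.5]: (106.6+79.2)/2 × 2 = 185.8
  [8.5→10]: (79.2+63.4)/2 × 1.5 = 106.95
  [10→11]: (63.4+54.7)/2 × 1 = 59.05
  [11→13]: (54.7+40.7)/2 × 2 = 95.4
  Sum = 1638.925 µg/L·h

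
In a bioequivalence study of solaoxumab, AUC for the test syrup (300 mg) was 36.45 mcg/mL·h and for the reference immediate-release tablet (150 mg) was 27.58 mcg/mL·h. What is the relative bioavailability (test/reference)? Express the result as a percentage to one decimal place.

F_rel = 66.1%

F_rel = (AUC_test/D_test) / (AUC_ref/D_ref)
      = (36.45/300) / (27.58/150)
      = 0.1215 / 0.183867 = 0.6608 = 66.08%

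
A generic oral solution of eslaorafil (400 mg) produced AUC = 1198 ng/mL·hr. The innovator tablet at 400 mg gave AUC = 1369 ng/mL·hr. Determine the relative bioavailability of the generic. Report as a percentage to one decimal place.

F_rel = (AUC_test/D_test) / (AUC_ref/D_ref)
      = (1198/400) / (1369/400)
      = 2.995 / 3.4225 = 0.8751 = 87.51%

F_rel = 87.5%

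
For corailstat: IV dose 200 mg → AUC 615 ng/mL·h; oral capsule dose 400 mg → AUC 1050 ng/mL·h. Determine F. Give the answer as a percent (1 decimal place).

F = 85.4%

F = (AUC_ev / D_ev) / (AUC_iv / D_iv)
  = (1050/400) / (615/200)
  = 2.625 / 3.075 = 0.8537
  = 85.37%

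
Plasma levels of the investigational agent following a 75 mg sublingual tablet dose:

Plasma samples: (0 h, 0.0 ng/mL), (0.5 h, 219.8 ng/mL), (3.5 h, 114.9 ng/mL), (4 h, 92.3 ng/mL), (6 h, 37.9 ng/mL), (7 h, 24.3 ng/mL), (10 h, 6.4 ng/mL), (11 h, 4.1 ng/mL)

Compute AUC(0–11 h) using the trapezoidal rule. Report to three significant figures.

AUC = 821 ng/mL·h

Trapezoidal AUC_0→11:
  [0→0.5]: (0.0+219.8)/2 × 0.5 = 54.95
  [0.5→3.5]: (219.8+114.9)/2 × 3 = 502.05
  [3.5→4]: (114.9+92.3)/2 × 0.5 = 51.8
  [4→6]: (92.3+37.9)/2 × 2 = 130.2
  [6→7]: (37.9+24.3)/2 × 1 = 31.1
  [7→10]: (24.3+6.4)/2 × 3 = 46.05
  [10→11]: (6.4+4.1)/2 × 1 = 5.25
  Sum = 821.4 ng/mL·h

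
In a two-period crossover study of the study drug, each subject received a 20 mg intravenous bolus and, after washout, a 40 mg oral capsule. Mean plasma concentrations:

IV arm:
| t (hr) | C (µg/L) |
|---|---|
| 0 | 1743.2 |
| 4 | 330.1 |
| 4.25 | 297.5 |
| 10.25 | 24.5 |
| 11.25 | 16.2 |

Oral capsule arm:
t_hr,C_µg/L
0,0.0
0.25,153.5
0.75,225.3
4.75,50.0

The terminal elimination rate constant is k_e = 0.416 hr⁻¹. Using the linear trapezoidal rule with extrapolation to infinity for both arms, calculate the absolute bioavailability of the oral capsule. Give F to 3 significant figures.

F = 0.0747

Trapezoidal AUC_0→11.25 (IV):
  [0→4]: (1743.2+330.1)/2 × 4 = 4146.6
  [4→4.25]: (330.1+297.5)/2 × 0.25 = 78.45
  [4.25→10.25]: (297.5+24.5)/2 × 6 = 966.0
  [10.25→11.25]: (24.5+16.2)/2 × 1 = 20.35
  Sum = 5211.4 µg/L·hr
IV tail: 16.2/0.416 = 38.942; AUC_iv,0→∞ = 5211.4 + 38.942 = 5250.342 µg/L·hr
Trapezoidal AUC_0→4.75 (oral capsule):
  [0→0.25]: (0.0+153.5)/2 × 0.25 = 19.1875
  [0.25→0.75]: (153.5+225.3)/2 × 0.5 = 94.7
  [0.75→4.75]: (225.3+50.0)/2 × 4 = 550.6
  Sum = 664.4875 µg/L·hr
oral capsule tail: 50.0/0.416 = 120.192; AUC_ev,0→∞ = 664.4875 + 120.192 = 784.6795 µg/L·hr
F = (AUC_ev/D_ev)/(AUC_iv/D_iv) = (784.6795/40)/(5250.342/20) = 19.617/262.5171 = 0.0747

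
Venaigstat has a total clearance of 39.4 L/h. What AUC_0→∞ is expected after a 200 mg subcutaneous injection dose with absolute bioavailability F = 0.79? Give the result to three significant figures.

AUC_0→∞ = F × Dose / CL
        = 0.79 × 200 / 39.4 = 4.01015 mg/L·h

AUC = 4.01 mg/L·h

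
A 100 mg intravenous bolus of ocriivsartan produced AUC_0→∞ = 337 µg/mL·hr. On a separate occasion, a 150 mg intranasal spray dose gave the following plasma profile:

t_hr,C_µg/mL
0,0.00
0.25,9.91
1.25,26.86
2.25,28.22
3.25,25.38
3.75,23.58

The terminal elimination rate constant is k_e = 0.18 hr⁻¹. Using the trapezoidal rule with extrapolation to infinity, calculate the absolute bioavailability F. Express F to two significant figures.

F = 0.43

Trapezoidal AUC_0→3.75 (intranasal spray):
  [0→0.25]: (0.00+9.91)/2 × 0.25 = 1.23875
  [0.25→1.25]: (9.91+26.86)/2 × 1 = 18.385
  [1.25→2.25]: (26.86+28.22)/2 × 1 = 27.54
  [2.25→3.25]: (28.22+25.38)/2 × 1 = 26.8
  [3.25→3.75]: (25.38+23.58)/2 × 0.5 = 12.24
  Sum = 86.20375 µg/mL·hr
Tail: C_last/k_e = 23.58/0.18 = 131.000
AUC_0→∞ (intranasal spray) = 86.20375 + 131.000 = 217.20375 µg/mL·hr
F = (AUC_ev/D_ev)/(AUC_iv/D_iv) = (217.20375/150)/(337/100) = 1.448025/3.37 = 0.4297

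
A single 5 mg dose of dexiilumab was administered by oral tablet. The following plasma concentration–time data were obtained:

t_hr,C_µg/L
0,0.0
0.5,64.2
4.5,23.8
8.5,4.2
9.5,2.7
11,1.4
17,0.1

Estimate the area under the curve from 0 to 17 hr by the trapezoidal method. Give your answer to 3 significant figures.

Trapezoidal AUC_0→17:
  [0→0.5]: (0.0+64.2)/2 × 0.5 = 16.05
  [0.5→4.5]: (64.2+23.8)/2 × 4 = 176.0
  [4.5→8.5]: (23.8+4.2)/2 × 4 = 56.0
  [8.5→9.5]: (4.2+2.7)/2 × 1 = 3.45
  [9.5→11]: (2.7+1.4)/2 × 1.5 = 3.075
  [11→17]: (1.4+0.1)/2 × 6 = 4.5
  Sum = 259.075 µg/L·hr

AUC = 259 µg/L·hr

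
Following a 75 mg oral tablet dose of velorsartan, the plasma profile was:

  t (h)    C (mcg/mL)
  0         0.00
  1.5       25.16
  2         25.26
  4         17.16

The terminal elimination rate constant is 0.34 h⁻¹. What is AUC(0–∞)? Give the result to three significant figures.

Trapezoidal AUC_0→4:
  [0→1.5]: (0.00+25.16)/2 × 1.5 = 18.87
  [1.5→2]: (25.16+25.26)/2 × 0.5 = 12.605
  [2→4]: (25.26+17.16)/2 × 2 = 42.42
  Sum = 73.895 mcg/mL·h
Extrapolated tail: C_last / k_e = 17.16 / 0.34 = 50.471
AUC_0→∞ = 73.895 + 50.471 = 124.366 mcg/mL·h

AUC = 124 mcg/mL·h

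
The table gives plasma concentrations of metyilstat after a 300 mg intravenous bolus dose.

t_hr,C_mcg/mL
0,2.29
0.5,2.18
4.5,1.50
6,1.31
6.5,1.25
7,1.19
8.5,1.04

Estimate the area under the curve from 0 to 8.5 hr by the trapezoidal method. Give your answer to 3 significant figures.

Trapezoidal AUC_0→8.5:
  [0→0.5]: (2.29+2.18)/2 × 0.5 = 1.1175
  [0.5→4.5]: (2.18+1.50)/2 × 4 = 7.36
  [4.5→6]: (1.50+1.31)/2 × 1.5 = 2.1075
  [6→6.5]: (1.31+1.25)/2 × 0.5 = 0.64
  [6.5→7]: (1.25+1.19)/2 × 0.5 = 0.61
  [7→8.5]: (1.19+1.04)/2 × 1.5 = 1.6725
  Sum = 13.5075 mcg/mL·hr

AUC = 13.5 mcg/mL·hr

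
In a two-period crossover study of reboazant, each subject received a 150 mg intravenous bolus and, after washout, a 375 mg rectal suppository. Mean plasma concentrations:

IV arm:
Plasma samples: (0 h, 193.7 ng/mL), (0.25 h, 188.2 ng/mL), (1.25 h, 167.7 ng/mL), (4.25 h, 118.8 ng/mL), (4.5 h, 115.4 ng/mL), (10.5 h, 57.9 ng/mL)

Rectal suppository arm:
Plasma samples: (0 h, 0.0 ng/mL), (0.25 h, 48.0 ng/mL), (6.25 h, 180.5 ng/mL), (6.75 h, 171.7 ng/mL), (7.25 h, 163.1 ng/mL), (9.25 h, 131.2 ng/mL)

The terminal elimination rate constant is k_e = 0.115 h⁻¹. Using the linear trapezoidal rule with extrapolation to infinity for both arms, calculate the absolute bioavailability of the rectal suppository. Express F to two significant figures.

F = 0.54

Trapezoidal AUC_0→10.5 (IV):
  [0→0.25]: (193.7+188.2)/2 × 0.25 = 47.7375
  [0.25→1.25]: (188.2+167.7)/2 × 1 = 177.95
  [1.25→4.25]: (167.7+118.8)/2 × 3 = 429.75
  [4.25→4.5]: (118.8+115.4)/2 × 0.25 = 29.275
  [4.5→10.5]: (115.4+57.9)/2 × 6 = 519.9
  Sum = 1204.6125 ng/mL·h
IV tail: 57.9/0.115 = 503.478; AUC_iv,0→∞ = 1204.6125 + 503.478 = 1708.0905 ng/mL·h
Trapezoidal AUC_0→9.25 (rectal suppository):
  [0→0.25]: (0.0+48.0)/2 × 0.25 = 6.0
  [0.25→6.25]: (48.0+180.5)/2 × 6 = 685.5
  [6.25→6.75]: (180.5+171.7)/2 × 0.5 = 88.05
  [6.75→7.25]: (171.7+163.1)/2 × 0.5 = 83.7
  [7.25→9.25]: (163.1+131.2)/2 × 2 = 294.3
  Sum = 1157.55 ng/mL·h
rectal suppository tail: 131.2/0.115 = 1140.870; AUC_ev,0→∞ = 1157.55 + 1140.870 = 2298.42 ng/mL·h
F = (AUC_ev/D_ev)/(AUC_iv/D_iv) = (2298.42/375)/(1708.0905/150) = 6.12912/11.38727 = 0.5382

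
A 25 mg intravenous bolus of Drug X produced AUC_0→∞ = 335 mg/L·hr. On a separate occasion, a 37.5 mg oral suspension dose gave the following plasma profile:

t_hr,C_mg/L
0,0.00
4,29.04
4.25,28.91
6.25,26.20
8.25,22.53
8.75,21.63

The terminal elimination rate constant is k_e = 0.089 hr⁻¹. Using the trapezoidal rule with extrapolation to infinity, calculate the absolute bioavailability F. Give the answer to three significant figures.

F = 0.842

Trapezoidal AUC_0→8.75 (oral suspension):
  [0→4]: (0.00+29.04)/2 × 4 = 58.08
  [4→4.25]: (29.04+28.91)/2 × 0.25 = 7.24375
  [4.25→6.25]: (28.91+26.20)/2 × 2 = 55.11
  [6.25→8.25]: (26.20+22.53)/2 × 2 = 48.73
  [8.25→8.75]: (22.53+21.63)/2 × 0.5 = 11.04
  Sum = 180.20375 mg/L·hr
Tail: C_last/k_e = 21.63/0.089 = 243.034
AUC_0→∞ (oral suspension) = 180.20375 + 243.034 = 423.23775 mg/L·hr
F = (AUC_ev/D_ev)/(AUC_iv/D_iv) = (423.23775/37.5)/(335/25) = 11.28634/13.4 = 0.8423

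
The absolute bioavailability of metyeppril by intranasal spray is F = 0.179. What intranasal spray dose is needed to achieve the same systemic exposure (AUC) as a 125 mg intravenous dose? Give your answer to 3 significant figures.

D_intranasal = 698 mg

For equal systemic exposure: F × D_ev = D_iv
D_ev = D_iv / F = 125 / 0.179 = 698.324 mg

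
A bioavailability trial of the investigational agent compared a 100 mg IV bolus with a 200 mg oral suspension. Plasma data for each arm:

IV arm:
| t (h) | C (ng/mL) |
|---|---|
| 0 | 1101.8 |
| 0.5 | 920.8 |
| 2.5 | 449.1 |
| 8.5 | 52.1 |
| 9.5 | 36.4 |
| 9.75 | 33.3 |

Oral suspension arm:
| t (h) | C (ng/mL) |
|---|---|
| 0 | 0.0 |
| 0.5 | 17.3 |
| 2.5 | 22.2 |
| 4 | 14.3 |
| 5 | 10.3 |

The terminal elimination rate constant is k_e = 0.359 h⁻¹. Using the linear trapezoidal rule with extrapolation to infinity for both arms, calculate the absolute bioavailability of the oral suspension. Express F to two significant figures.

F = 0.016

Trapezoidal AUC_0→9.75 (IV):
  [0→0.5]: (1101.8+920.8)/2 × 0.5 = 505.65
  [0.5→2.5]: (920.8+449.1)/2 × 2 = 1369.9
  [2.5→8.5]: (449.1+52.1)/2 × 6 = 1503.6
  [8.5→9.5]: (52.1+36.4)/2 × 1 = 44.25
  [9.5→9.75]: (36.4+33.3)/2 × 0.25 = 8.7125
  Sum = 3432.1125 ng/mL·h
IV tail: 33.3/0.359 = 92.758; AUC_iv,0→∞ = 3432.1125 + 92.758 = 3524.8705 ng/mL·h
Trapezoidal AUC_0→5 (oral suspension):
  [0→0.5]: (0.0+17.3)/2 × 0.5 = 4.325
  [0.5→2.5]: (17.3+22.2)/2 × 2 = 39.5
  [2.5→4]: (22.2+14.3)/2 × 1.5 = 27.375
  [4→5]: (14.3+10.3)/2 × 1 = 12.3
  Sum = 83.5 ng/mL·h
oral suspension tail: 10.3/0.359 = 28.691; AUC_ev,0→∞ = 83.5 + 28.691 = 112.191 ng/mL·h
F = (AUC_ev/D_ev)/(AUC_iv/D_iv) = (112.191/200)/(3524.8705/100) = 0.560955/35.248705 = 0.0159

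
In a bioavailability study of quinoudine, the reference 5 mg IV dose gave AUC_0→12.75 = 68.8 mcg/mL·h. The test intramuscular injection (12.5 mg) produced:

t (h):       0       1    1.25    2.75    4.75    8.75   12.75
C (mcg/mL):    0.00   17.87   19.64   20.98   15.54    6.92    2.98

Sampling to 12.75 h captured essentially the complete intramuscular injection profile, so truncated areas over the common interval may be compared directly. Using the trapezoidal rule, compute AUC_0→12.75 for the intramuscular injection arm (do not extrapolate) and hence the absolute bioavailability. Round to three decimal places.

Trapezoidal AUC_0→12.75 (intramuscular injection):
  [0→1]: (0.00+17.87)/2 × 1 = 8.935
  [1→1.25]: (17.87+19.64)/2 × 0.25 = 4.68875
  [1.25→2.75]: (19.64+20.98)/2 × 1.5 = 30.465
  [2.75→4.75]: (20.98+15.54)/2 × 2 = 36.52
  [4.75→8.75]: (15.54+6.92)/2 × 4 = 44.92
  [8.75→12.75]: (6.92+2.98)/2 × 4 = 19.8
  Sum = 145.32875 mcg/mL·h
F = (AUC_ev/D_ev)/(AUC_iv/D_iv) = (145.32875/12.5)/(68.8/5) = 11.6263/13.76 = 0.8449

F = 0.845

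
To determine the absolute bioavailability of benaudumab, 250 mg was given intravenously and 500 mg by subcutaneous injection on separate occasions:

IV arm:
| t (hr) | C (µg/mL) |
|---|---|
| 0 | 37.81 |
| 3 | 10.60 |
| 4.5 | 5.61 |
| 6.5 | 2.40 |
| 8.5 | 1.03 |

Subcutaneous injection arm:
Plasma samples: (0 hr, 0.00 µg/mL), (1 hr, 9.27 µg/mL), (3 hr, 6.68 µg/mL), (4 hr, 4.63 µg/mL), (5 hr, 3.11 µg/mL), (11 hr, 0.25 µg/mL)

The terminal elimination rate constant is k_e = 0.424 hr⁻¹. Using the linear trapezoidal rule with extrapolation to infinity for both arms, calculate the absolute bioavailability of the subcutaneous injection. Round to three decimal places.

F = 0.207

Trapezoidal AUC_0→8.5 (IV):
  [0→3]: (37.81+10.60)/2 × 3 = 72.615
  [3→4.5]: (10.60+5.61)/2 × 1.5 = 12.1575
  [4.5→6.5]: (5.61+2.40)/2 × 2 = 8.01
  [6.5→8.5]: (2.40+1.03)/2 × 2 = 3.43
  Sum = 96.2125 µg/mL·hr
IV tail: 1.03/0.424 = 2.429; AUC_iv,0→∞ = 96.2125 + 2.429 = 98.6415 µg/mL·hr
Trapezoidal AUC_0→11 (subcutaneous injection):
  [0→1]: (0.00+9.27)/2 × 1 = 4.635
  [1→3]: (9.27+6.68)/2 × 2 = 15.95
  [3→4]: (6.68+4.63)/2 × 1 = 5.655
  [4→5]: (4.63+3.11)/2 × 1 = 3.87
  [5→11]: (3.11+0.25)/2 × 6 = 10.08
  Sum = 40.19 µg/mL·hr
subcutaneous injection tail: 0.25/0.424 = 0.590; AUC_ev,0→∞ = 40.19 + 0.590 = 40.78 µg/mL·hr
F = (AUC_ev/D_ev)/(AUC_iv/D_iv) = (40.78/500)/(98.6415/250) = 0.08156/0.394566 = 0.2067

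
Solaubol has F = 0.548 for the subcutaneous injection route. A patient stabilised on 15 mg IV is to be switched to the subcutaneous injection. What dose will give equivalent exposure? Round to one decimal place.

D_subcutaneous = 27.4 mg

For equal systemic exposure: F × D_ev = D_iv
D_ev = D_iv / F = 15 / 0.548 = 27.3723 mg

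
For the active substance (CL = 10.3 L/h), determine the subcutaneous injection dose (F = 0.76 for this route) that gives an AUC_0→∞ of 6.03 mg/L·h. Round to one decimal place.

Dose = 81.7 mg

Dose = CL × AUC_0→∞ / F
     = 10.3 × 6.03 / 0.76 = 81.7224 mg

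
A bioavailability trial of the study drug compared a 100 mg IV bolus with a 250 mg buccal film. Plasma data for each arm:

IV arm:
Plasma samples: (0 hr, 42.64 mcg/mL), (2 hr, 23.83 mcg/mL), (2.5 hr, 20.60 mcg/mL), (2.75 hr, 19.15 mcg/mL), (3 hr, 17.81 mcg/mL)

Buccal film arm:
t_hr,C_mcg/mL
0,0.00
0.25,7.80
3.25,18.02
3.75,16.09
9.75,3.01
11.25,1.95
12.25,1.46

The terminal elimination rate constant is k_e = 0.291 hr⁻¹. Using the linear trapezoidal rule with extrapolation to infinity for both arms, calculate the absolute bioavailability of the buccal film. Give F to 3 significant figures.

Trapezoidal AUC_0→3 (IV):
  [0→2]: (42.64+23.83)/2 × 2 = 66.47
  [2→2.5]: (23.83+20.60)/2 × 0.5 = 11.1075
  [2.5→2.75]: (20.60+19.15)/2 × 0.25 = 4.96875
  [2.75→3]: (19.15+17.81)/2 × 0.25 = 4.62
  Sum = 87.16625 mcg/mL·hr
IV tail: 17.81/0.291 = 61.203; AUC_iv,0→∞ = 87.16625 + 61.203 = 148.36925 mcg/mL·hr
Trapezoidal AUC_0→12.25 (buccal film):
  [0→0.25]: (0.00+7.80)/2 × 0.25 = 0.975
  [0.25→3.25]: (7.80+18.02)/2 × 3 = 38.73
  [3.25→3.75]: (18.02+16.09)/2 × 0.5 = 8.5275
  [3.75→9.75]: (16.09+3.01)/2 × 6 = 57.3
  [9.75→11.25]: (3.01+1.95)/2 × 1.5 = 3.72
  [11.25→12.25]: (1.95+1.46)/2 × 1 = 1.705
  Sum = 110.9575 mcg/mL·hr
buccal film tail: 1.46/0.291 = 5.017; AUC_ev,0→∞ = 110.9575 + 5.017 = 115.9745 mcg/mL·hr
F = (AUC_ev/D_ev)/(AUC_iv/D_iv) = (115.9745/250)/(148.36925/100) = 0.463898/1.4836925 = 0.3127

F = 0.313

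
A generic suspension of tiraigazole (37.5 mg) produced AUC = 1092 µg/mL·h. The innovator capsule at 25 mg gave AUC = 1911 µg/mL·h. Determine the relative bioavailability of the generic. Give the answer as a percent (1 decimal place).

F_rel = (AUC_test/D_test) / (AUC_ref/D_ref)
      = (1092/37.5) / (1911/25)
      = 29.12 / 76.44 = 0.3810 = 38.10%

F_rel = 38.1%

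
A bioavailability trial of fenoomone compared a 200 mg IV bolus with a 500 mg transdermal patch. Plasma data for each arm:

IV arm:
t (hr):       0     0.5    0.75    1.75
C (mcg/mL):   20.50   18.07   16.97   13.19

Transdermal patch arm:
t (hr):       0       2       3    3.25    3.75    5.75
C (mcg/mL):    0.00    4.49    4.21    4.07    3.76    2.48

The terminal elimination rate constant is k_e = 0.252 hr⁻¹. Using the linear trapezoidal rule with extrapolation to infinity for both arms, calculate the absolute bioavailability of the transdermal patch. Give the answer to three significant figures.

Trapezoidal AUC_0→1.75 (IV):
  [0→0.5]: (20.50+18.07)/2 × 0.5 = 9.6425
  [0.5→0.75]: (18.07+16.97)/2 × 0.25 = 4.38
  [0.75→1.75]: (16.97+13.19)/2 × 1 = 15.08
  Sum = 29.1025 mcg/mL·hr
IV tail: 13.19/0.252 = 52.341; AUC_iv,0→∞ = 29.1025 + 52.341 = 81.4435 mcg/mL·hr
Trapezoidal AUC_0→5.75 (transdermal patch):
  [0→2]: (0.00+4.49)/2 × 2 = 4.49
  [2→3]: (4.49+4.21)/2 × 1 = 4.35
  [3→3.25]: (4.21+4.07)/2 × 0.25 = 1.035
  [3.25→3.75]: (4.07+3.76)/2 × 0.5 = 1.9575
  [3.75→5.75]: (3.76+2.48)/2 × 2 = 6.24
  Sum = 18.0725 mcg/mL·hr
transdermal patch tail: 2.48/0.252 = 9.841; AUC_ev,0→∞ = 18.0725 + 9.841 = 27.9135 mcg/mL·hr
F = (AUC_ev/D_ev)/(AUC_iv/D_iv) = (27.9135/500)/(81.4435/200) = 0.055827/0.4072175 = 0.1371

F = 0.137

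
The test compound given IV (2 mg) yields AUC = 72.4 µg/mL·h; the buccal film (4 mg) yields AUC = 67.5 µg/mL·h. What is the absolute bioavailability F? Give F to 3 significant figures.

F = (AUC_ev / D_ev) / (AUC_iv / D_iv)
  = (67.5/4) / (72.4/2)
  = 16.875 / 36.2 = 0.4662

F = 0.466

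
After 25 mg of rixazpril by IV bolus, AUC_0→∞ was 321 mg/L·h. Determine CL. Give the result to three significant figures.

CL = Dose_iv / AUC_0→∞
   = 25 / 321 = 0.0778816 L/h

CL = 0.0779 L/h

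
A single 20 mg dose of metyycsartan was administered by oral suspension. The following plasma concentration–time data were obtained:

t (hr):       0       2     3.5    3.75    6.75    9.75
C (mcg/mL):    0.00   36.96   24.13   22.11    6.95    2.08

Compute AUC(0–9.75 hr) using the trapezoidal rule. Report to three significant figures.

AUC = 146 mcg/mL·hr

Trapezoidal AUC_0→9.75:
  [0→2]: (0.00+36.96)/2 × 2 = 36.96
  [2→3.5]: (36.96+24.13)/2 × 1.5 = 45.8175
  [3.5→3.75]: (24.13+22.11)/2 × 0.25 = 5.78
  [3.75→6.75]: (22.11+6.95)/2 × 3 = 43.59
  [6.75→9.75]: (6.95+2.08)/2 × 3 = 13.545
  Sum = 145.6925 mcg/mL·hr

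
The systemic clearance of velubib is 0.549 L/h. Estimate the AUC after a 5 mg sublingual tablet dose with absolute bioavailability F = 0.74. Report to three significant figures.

AUC = 6.74 mg/L·h

AUC_0→∞ = F × Dose / CL
        = 0.74 × 5 / 0.549 = 6.73953 mg/L·h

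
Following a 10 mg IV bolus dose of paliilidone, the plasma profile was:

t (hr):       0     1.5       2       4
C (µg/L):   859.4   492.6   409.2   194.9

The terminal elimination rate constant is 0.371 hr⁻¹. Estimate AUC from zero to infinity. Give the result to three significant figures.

AUC = 2370 µg/L·hr

Trapezoidal AUC_0→4:
  [0→1.5]: (859.4+492.6)/2 × 1.5 = 1014.0
  [1.5→2]: (492.6+409.2)/2 × 0.5 = 225.45
  [2→4]: (409.2+194.9)/2 × 2 = 604.1
  Sum = 1843.55 µg/L·hr
Extrapolated tail: C_last / k_e = 194.9 / 0.371 = 525.337
AUC_0→∞ = 1843.55 + 525.337 = 2368.887 µg/L·hr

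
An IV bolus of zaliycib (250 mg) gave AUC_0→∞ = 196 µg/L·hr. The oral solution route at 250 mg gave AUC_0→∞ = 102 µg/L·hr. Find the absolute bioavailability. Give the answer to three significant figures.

F = (AUC_ev / D_ev) / (AUC_iv / D_iv)
  = (102/250) / (196/250)
  = 0.408 / 0.784 = 0.5204

F = 0.520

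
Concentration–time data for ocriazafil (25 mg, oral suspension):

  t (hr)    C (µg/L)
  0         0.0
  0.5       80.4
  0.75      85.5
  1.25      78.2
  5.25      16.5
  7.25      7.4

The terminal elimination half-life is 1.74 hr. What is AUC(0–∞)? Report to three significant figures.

Trapezoidal AUC_0→7.25:
  [0→0.5]: (0.0+80.4)/2 × 0.5 = 20.1
  [0.5→0.75]: (80.4+85.5)/2 × 0.25 = 20.7375
  [0.75→1.25]: (85.5+78.2)/2 × 0.5 = 40.925
  [1.25→5.25]: (78.2+16.5)/2 × 4 = 189.4
  [5.25→7.25]: (16.5+7.4)/2 × 2 = 23.9
  Sum = 295.0625 µg/L·hr
k_e = ln2 / t½ = 0.693147 / 1.74 = 0.3984 hr^-1
Extrapolated tail: C_last / k_e = 7.4 / 0.3984 = 18.574
AUC_0→∞ = 295.0625 + 18.574 = 313.6365 µg/L·hr

AUC = 314 µg/L·hr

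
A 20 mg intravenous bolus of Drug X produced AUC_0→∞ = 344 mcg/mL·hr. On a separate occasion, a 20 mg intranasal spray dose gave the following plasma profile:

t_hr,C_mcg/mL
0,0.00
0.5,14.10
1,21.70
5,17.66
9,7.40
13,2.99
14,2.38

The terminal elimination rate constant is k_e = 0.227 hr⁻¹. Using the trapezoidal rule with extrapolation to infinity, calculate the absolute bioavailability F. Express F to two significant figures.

Trapezoidal AUC_0→14 (intranasal spray):
  [0→0.5]: (0.00+14.10)/2 × 0.5 = 3.525
  [0.5→1]: (14.10+21.70)/2 × 0.5 = 8.95
  [1→5]: (21.70+17.66)/2 × 4 = 78.72
  [5→9]: (17.66+7.40)/2 × 4 = 50.12
  [9→13]: (7.40+2.99)/2 × 4 = 20.78
  [13→14]: (2.99+2.38)/2 × 1 = 2.685
  Sum = 164.78 mcg/mL·hr
Tail: C_last/k_e = 2.38/0.227 = 10.485
AUC_0→∞ (intranasal spray) = 164.78 + 10.485 = 175.265 mcg/mL·hr
F = (AUC_ev/D_ev)/(AUC_iv/D_iv) = (175.265/20)/(344/20) = 8.76325/17.2 = 0.5095

F = 0.51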